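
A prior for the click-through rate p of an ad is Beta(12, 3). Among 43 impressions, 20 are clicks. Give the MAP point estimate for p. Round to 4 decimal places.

p̂_MAP = 0.5536

Prior: Beta(12, 3).
Data: 20 successes in 43 trials. The binomial likelihood contributes p^20(1−p)^23, so the posterior is Beta(12+20, 3+23) = Beta(32, 26).
For Beta(a, b) with a, b > 1 the mode is (a−1)/(a+b−2) = 31/56 ≈ 0.5536.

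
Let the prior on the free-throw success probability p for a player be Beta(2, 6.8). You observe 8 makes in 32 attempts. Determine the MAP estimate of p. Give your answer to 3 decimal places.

Prior: Beta(2, 6.8).
Data: 8 successes in 32 trials. The binomial likelihood contributes p^8(1−p)^24, so the posterior is Beta(2+8, 6.8+24) = Beta(10, 30.8).
For Beta(a, b) with a, b > 1 the mode is (a−1)/(a+b−2) = 9/38.8 ≈ 0.232.

p̂_MAP = 0.232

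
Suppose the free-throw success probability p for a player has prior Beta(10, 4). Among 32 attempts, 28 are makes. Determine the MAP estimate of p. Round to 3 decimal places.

p̂_MAP = 0.841

Prior: Beta(10, 4).
Data: 28 successes in 32 trials. The binomial likelihood contributes p^28(1−p)^4, so the posterior is Beta(10+28, 4+4) = Beta(38, 8).
For Beta(a, b) with a, b > 1 the mode is (a−1)/(a+b−2) = 37/44 ≈ 0.841.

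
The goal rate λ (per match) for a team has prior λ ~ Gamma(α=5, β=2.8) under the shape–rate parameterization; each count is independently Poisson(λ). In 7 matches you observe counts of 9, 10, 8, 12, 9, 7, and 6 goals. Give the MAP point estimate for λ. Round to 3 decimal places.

Σxᵢ = 9+10+8+12+9+7+6 = 61, with n = 7.
Posterior ∝ λ^4e^(−2.8λ) · λ^61e^(−7λ) = λ^65e^(−9.8λ), i.e. Gamma(shape=66, rate=9.8).
The mode of a Gamma(a, b) with a ≥ 1 (shape–rate) is (a−1)/b = 65/9.8 ≈ 6.633.

λ̂_MAP = 6.633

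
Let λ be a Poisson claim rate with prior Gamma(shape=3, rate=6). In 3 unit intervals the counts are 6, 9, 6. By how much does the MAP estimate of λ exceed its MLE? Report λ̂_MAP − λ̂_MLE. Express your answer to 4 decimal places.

MAP − MLE = -4.4444

Σxᵢ = 21. Posterior is Gamma(24, 9); MAP = (24−1)/9 = 23/9 ≈ 2.55556.
MLE = x̄ = 21/3 ≈ 7.00000.
Difference = 23/9 − 21/3 = -40/9 ≈ -4.4444.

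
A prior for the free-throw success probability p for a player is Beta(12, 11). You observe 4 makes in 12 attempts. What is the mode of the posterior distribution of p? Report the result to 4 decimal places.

Prior: Beta(12, 11).
Data: 4 successes in 12 trials. The binomial likelihood contributes p^4(1−p)^8, so the posterior is Beta(12+4, 11+8) = Beta(16, 19).
For Beta(a, b) with a, b > 1 the mode is (a−1)/(a+b−2) = 15/33 ≈ 0.4545.

p̂_MAP = 0.4545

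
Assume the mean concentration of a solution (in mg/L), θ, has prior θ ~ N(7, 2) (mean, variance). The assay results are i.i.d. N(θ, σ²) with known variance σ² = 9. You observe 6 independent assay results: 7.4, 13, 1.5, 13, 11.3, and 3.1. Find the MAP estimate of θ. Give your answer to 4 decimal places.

θ̂_MAP = 7.6952

n = 6; x̄ = (7.4 + 13 + 1.5 + 13 + 11.3 + 3.1)/6 = 49.3/6 = 493/60 ≈ 8.2167.
For a Normal prior and Normal likelihood with known variance, the posterior is Normal; its mode equals its mean, the precision-weighted average.
Prior precision 1/σ₀² = 1/2 = 0.5; data precision n/σ² = 6/9 = 2/3.
θ̂ = (0.5·7 + (2/3)·(493/60)) / (0.5 + 2/3) = (404/45)/(7/6) = 808/105 ≈ 7.6952.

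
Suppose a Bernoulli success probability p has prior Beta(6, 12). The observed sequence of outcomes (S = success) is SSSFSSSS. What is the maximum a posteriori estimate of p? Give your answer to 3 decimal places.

p̂_MAP = 0.500

Prior: Beta(6, 12).
Data: 7 successes in 8 trials (from the sequence). The binomial likelihood contributes p^7(1−p)^1, so the posterior is Beta(6+7, 12+1) = Beta(13, 13).
For Beta(a, b) with a, b > 1 the mode is (a−1)/(a+b−2) = 12/24 ≈ 0.500.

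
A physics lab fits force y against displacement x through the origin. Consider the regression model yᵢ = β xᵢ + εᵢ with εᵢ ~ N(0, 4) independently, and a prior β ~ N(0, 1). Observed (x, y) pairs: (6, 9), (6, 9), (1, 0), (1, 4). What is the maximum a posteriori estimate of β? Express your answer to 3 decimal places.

β̂_MAP = 1.436

log p(β | y) = −Σ(yᵢ − βxᵢ)²/(2·4) − β²/(2·1) + const.
Setting the derivative to zero: Σxᵢ(yᵢ − βxᵢ)/4 − β/1 = 0, so β = Σxᵢyᵢ / (Σxᵢ² + σ²/τ²).
Σxᵢyᵢ = 6·9 + 6·9 + 1·0 + 1·4 = 112; Σxᵢ² = 74; σ²/τ² = 4.
β̂_MAP = 112 / (74 + 4) = 112/78 ≈ 1.436.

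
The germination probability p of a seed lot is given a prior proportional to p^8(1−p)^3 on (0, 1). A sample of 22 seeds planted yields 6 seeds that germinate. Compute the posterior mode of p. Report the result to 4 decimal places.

p̂_MAP = 0.4242

The prior density ∝ p^8(1−p)^3 is the kernel of Beta(9, 4).
Data: 6 successes in 22 trials. The binomial likelihood contributes p^6(1−p)^16, so the posterior is Beta(9+6, 4+16) = Beta(15, 20).
For Beta(a, b) with a, b > 1 the mode is (a−1)/(a+b−2) = 14/33 ≈ 0.4242.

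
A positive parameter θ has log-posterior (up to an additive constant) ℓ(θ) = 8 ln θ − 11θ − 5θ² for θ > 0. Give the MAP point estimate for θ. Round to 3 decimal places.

θ̂_MAP = 0.500

ℓ'(θ) = 8/θ − 11 − 10θ. Setting this to zero and multiplying by θ: 10θ² + 11θ − 8 = 0.
θ = (−11 + √(11² + 4·10·8)) / (2·10) = (−11 + √441) / 20 = (−11 + 21)/20 = 1/2.
ℓ''(θ) = −8/θ² − 10 < 0, confirming a maximum.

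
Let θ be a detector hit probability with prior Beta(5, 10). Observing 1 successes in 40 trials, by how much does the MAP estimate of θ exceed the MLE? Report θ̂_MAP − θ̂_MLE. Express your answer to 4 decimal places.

Posterior is Beta(6, 49); MAP = (6−1)/(55−2) = 5/53 ≈ 0.09434.
MLE ignores the prior: θ̂_MLE = k/n = 1/40 ≈ 0.02500.
Difference = 5/53 − 1/40 = 147/2120 ≈ 0.0693.

MAP − MLE = 0.0693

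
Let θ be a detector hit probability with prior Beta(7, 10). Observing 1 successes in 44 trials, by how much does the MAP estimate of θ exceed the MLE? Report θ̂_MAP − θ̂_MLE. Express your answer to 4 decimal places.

Posterior is Beta(8, 53); MAP = (8−1)/(61−2) = 7/59 ≈ 0.11864.
MLE ignores the prior: θ̂_MLE = k/n = 1/44 ≈ 0.02273.
Difference = 7/59 − 1/44 = 249/2596 ≈ 0.0959.

MAP − MLE = 0.0959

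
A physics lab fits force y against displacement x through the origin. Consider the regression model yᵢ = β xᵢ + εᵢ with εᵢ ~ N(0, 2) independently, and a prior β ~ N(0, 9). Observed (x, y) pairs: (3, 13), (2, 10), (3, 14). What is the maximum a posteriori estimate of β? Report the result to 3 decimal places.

β̂_MAP = 4.545

log p(β | y) = −Σ(yᵢ − βxᵢ)²/(2·2) − β²/(2·9) + const.
Setting the derivative to zero: Σxᵢ(yᵢ − βxᵢ)/2 − β/9 = 0, so β = Σxᵢyᵢ / (Σxᵢ² + σ²/τ²).
Σxᵢyᵢ = 3·13 + 2·10 + 3·14 = 101; Σxᵢ² = 22; σ²/τ² = 2/9.
β̂_MAP = 101 / (22 + 2/9) = 101/(200/9) = 909/200 ≈ 4.545.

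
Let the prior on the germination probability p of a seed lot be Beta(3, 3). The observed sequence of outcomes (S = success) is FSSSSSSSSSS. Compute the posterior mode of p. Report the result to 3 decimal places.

Prior: Beta(3, 3).
Data: 10 successes in 11 trials (from the sequence). The binomial likelihood contributes p^10(1−p)^1, so the posterior is Beta(3+10, 3+1) = Beta(13, 4).
For Beta(a, b) with a, b > 1 the mode is (a−1)/(a+b−2) = 12/15 ≈ 0.800.

p̂_MAP = 0.800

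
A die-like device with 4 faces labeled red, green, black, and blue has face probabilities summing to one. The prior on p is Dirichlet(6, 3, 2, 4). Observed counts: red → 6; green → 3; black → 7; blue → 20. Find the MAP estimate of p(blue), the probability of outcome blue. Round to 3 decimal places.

MAP estimate of p(blue) = 0.489

The posterior is Dirichlet(αᵢ + nᵢ) = Dirichlet(12, 6, 9, 24).
For a Dirichlet(a₁,…,a_K) with all aᵢ > 1, the mode has j-th component (aⱼ − 1)/(Σaᵢ − K).
Here Σaᵢ = 51 and K = 4, so p(blue) = (24 − 1)/(51 − 4) = 23/47 ≈ 0.489.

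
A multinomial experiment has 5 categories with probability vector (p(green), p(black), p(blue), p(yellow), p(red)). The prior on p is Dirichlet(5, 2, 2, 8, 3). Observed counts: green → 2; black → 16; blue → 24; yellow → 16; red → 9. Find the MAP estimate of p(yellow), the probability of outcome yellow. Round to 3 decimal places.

MAP estimate of p(yellow) = 0.280

The posterior is Dirichlet(αᵢ + nᵢ) = Dirichlet(7, 18, 26, 24, 12).
For a Dirichlet(a₁,…,a_K) with all aᵢ > 1, the mode has j-th component (aⱼ − 1)/(Σaᵢ − K).
Here Σaᵢ = 87 and K = 5, so p(yellow) = (24 − 1)/(87 − 5) = 23/82 ≈ 0.280.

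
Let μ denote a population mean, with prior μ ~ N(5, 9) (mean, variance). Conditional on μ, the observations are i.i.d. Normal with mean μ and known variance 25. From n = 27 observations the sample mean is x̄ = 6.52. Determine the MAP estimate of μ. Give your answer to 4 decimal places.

μ̂_MAP = 6.3782

n = 27, x̄ = 6.52.
For a Normal prior and Normal likelihood with known variance, the posterior is Normal; its mode equals its mean, the precision-weighted average.
Prior precision 1/σ₀² = 1/9; data precision n/σ² = 27/25 = 1.08.
μ̂ = ((1/9)·5 + 1.08·6.52) / (1/9 + 1.08) = (42734/5625)/(268/225) = 21367/3350 ≈ 6.3782.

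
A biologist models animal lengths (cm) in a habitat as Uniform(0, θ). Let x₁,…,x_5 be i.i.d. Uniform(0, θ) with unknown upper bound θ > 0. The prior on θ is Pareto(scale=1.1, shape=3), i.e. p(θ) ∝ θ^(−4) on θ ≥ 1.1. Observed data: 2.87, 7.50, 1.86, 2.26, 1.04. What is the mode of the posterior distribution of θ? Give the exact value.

The Uniform(0, θ) likelihood is θ^(−n) for θ ≥ max(xᵢ), zero otherwise. Here max(xᵢ) = 7.50.
Posterior ∝ θ^(−4) · θ^(−5) = θ^(−9) on θ ≥ max(1.1, 7.50) = 7.50.
This density is strictly decreasing in θ, so the posterior mode lies at the lower boundary of the support.

θ̂_MAP = 7.50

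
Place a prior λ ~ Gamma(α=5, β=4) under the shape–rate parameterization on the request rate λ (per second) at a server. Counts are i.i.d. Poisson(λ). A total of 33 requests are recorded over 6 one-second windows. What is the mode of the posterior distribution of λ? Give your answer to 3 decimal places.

Σxᵢ = 33, n = 6.
Posterior ∝ λ^4e^(−4λ) · λ^33e^(−6λ) = λ^37e^(−10λ), i.e. Gamma(shape=38, rate=10).
The mode of a Gamma(a, b) with a ≥ 1 (shape–rate) is (a−1)/b = 37/10 ≈ 3.700.

λ̂_MAP = 3.700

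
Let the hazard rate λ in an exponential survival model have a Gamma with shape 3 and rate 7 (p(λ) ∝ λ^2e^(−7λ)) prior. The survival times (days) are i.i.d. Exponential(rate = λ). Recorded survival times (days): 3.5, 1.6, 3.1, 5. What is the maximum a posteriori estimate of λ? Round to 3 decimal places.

λ̂_MAP = 0.297

The Exponential(rate=λ) likelihood is ∝ λ^n e^(−λΣtᵢ). Here n = 4 and Σtᵢ = 3.5 + 1.6 + 3.1 + 5 = 13.2.
Posterior ∝ λ^2e^(−7λ) · λ^4e^(−13.2λ) = λ^6e^(−20.2λ), i.e. Gamma(7, 20.2).
Mode = (a−1)/b = 6/20.2 ≈ 0.297.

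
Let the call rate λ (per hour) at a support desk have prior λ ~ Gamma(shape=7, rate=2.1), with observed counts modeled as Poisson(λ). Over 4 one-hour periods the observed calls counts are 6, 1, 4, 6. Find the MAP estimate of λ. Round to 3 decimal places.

λ̂_MAP = 3.770

Σxᵢ = 6+1+4+6 = 17, with n = 4.
Posterior ∝ λ^6e^(−2.1λ) · λ^17e^(−4λ) = λ^23e^(−6.1λ), i.e. Gamma(shape=24, rate=6.1).
The mode of a Gamma(a, b) with a ≥ 1 (shape–rate) is (a−1)/b = 23/6.1 ≈ 3.770.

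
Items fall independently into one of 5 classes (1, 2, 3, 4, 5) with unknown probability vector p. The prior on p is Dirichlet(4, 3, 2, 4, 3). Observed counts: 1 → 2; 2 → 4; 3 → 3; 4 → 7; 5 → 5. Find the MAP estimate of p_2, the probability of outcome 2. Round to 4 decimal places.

MAP estimate: 0.1875

The posterior is Dirichlet(αᵢ + nᵢ) = Dirichlet(6, 7, 5, 11, 8).
For a Dirichlet(a₁,…,a_K) with all aᵢ > 1, the mode has j-th component (aⱼ − 1)/(Σaᵢ − K).
Here Σaᵢ = 37 and K = 5, so p_2 = (7 − 1)/(37 − 5) = 6/32 ≈ 0.1875.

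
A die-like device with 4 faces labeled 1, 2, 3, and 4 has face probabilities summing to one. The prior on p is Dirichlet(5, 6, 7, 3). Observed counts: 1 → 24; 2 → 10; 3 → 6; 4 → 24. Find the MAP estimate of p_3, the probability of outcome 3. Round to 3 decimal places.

The posterior is Dirichlet(αᵢ + nᵢ) = Dirichlet(29, 16, 13, 27).
For a Dirichlet(a₁,…,a_K) with all aᵢ > 1, the mode has j-th component (aⱼ − 1)/(Σaᵢ − K).
Here Σaᵢ = 85 and K = 4, so p_3 = (13 − 1)/(85 − 4) = 12/81 ≈ 0.148.

MAP estimate: 0.148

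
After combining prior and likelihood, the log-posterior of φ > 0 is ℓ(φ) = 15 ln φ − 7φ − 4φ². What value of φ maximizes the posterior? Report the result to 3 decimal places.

ℓ'(φ) = 15/φ − 7 − 8φ. Setting this to zero and multiplying by φ: 8φ² + 7φ − 15 = 0.
φ = (−7 + √(7² + 4·8·15)) / (2·8) = (−7 + √529) / 16 = (−7 + 23)/16 = 1.
ℓ''(φ) = −15/φ² − 8 < 0, confirming a maximum.

φ̂_MAP = 1.000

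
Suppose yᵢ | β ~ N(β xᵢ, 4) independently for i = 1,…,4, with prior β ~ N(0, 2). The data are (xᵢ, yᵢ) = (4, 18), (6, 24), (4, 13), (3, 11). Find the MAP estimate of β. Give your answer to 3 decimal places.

β̂_MAP = 3.810

log p(β | y) = −Σ(yᵢ − βxᵢ)²/(2·4) − β²/(2·2) + const.
Setting the derivative to zero: Σxᵢ(yᵢ − βxᵢ)/4 − β/2 = 0, so β = Σxᵢyᵢ / (Σxᵢ² + σ²/τ²).
Σxᵢyᵢ = 4·18 + 6·24 + 4·13 + 3·11 = 301; Σxᵢ² = 77; σ²/τ² = 2.
β̂_MAP = 301 / (77 + 2) = 301/79 ≈ 3.810.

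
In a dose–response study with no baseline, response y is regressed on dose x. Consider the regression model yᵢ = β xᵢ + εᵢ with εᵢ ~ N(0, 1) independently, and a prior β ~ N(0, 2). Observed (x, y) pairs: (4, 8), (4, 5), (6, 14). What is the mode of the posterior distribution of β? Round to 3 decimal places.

β̂_MAP = 1.985

log p(β | y) = −Σ(yᵢ − βxᵢ)²/(2·1) − β²/(2·2) + const.
Setting the derivative to zero: Σxᵢ(yᵢ − βxᵢ)/1 − β/2 = 0, so β = Σxᵢyᵢ / (Σxᵢ² + σ²/τ²).
Σxᵢyᵢ = 4·8 + 4·5 + 6·14 = 136; Σxᵢ² = 68; σ²/τ² = 0.5.
β̂_MAP = 136 / (68 + 0.5) = 136/68.5 ≈ 1.985.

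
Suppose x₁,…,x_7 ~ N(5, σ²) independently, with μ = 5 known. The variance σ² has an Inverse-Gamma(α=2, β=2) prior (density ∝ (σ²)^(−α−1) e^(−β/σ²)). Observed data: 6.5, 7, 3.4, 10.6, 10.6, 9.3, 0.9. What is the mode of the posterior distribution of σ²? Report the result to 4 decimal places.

Sum of squared deviations about the known mean: SS = (6.5−5)² + (7−5)² + (3.4−5)² + (10.6−5)² + (10.6−5)² + (9.3−5)² + (0.9−5)² = 106.83.
The Normal likelihood contributes (σ²)^(−n/2) exp(−SS/(2σ²)), so the posterior is Inverse-Gamma(α + n/2, β + SS/2) = Inverse-Gamma(5.5, 55.415).
The mode of Inverse-Gamma(a, b) is b/(a+1) = 55.415/6.5 ≈ 8.5254.

σ̂²_MAP = 8.5254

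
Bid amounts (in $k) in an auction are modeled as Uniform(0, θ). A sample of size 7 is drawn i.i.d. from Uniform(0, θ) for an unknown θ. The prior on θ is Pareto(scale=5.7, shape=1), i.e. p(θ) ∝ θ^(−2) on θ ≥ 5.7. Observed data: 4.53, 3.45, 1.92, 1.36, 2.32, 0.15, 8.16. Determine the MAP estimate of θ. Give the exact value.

θ̂_MAP = 8.16

The Uniform(0, θ) likelihood is θ^(−n) for θ ≥ max(xᵢ), zero otherwise. Here max(xᵢ) = 8.16.
Posterior ∝ θ^(−2) · θ^(−7) = θ^(−9) on θ ≥ max(5.7, 8.16) = 8.16.
This density is strictly decreasing in θ, so the posterior mode lies at the lower boundary of the support.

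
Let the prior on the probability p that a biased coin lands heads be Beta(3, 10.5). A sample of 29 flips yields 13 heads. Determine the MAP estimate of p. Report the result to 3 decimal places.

p̂_MAP = 0.370

Prior: Beta(3, 10.5).
Data: 13 successes in 29 trials. The binomial likelihood contributes p^13(1−p)^16, so the posterior is Beta(3+13, 10.5+16) = Beta(16, 26.5).
For Beta(a, b) with a, b > 1 the mode is (a−1)/(a+b−2) = 15/40.5 ≈ 0.370.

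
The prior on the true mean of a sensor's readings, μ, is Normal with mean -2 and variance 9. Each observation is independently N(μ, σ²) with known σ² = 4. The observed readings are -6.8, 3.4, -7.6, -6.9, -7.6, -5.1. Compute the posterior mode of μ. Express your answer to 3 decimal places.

μ̂_MAP = -4.886

n = 6; x̄ = ((-6.8) + 3.4 + (-7.6) + (-6.9) + (-7.6) + (-5.1))/6 = -30.6/6 = -5.1.
For a Normal prior and Normal likelihood with known variance, the posterior is Normal; its mode equals its mean, the precision-weighted average.
Prior precision 1/σ₀² = 1/9; data precision n/σ² = 6/4 = 1.5.
μ̂ = ((1/9)·(-2) + 1.5·(-5.1)) / (1/9 + 1.5) = (-1417/180)/(29/18) = -1417/290 ≈ -4.886.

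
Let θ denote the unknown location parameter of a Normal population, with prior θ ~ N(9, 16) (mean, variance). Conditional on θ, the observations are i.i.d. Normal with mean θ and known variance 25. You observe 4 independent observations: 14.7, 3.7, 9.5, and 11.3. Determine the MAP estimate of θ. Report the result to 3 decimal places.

θ̂_MAP = 9.575

n = 4; x̄ = (14.7 + 3.7 + 9.5 + 11.3)/4 = 39.2/4 = 9.8.
For a Normal prior and Normal likelihood with known variance, the posterior is Normal; its mode equals its mean, the precision-weighted average.
Prior precision 1/σ₀² = 1/16 = 0.0625; data precision n/σ² = 4/25 = 0.16.
θ̂ = (0.0625·9 + 0.16·9.8) / (0.0625 + 0.16) = 2.1305/0.2225 = 4261/445 ≈ 9.575.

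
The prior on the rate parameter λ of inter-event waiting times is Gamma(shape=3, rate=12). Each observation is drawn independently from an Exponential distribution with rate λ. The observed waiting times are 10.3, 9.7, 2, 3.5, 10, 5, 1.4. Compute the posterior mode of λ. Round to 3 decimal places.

λ̂_MAP = 0.167

The Exponential(rate=λ) likelihood is ∝ λ^n e^(−λΣtᵢ). Here n = 7 and Σtᵢ = 10.3 + 9.7 + 2 + 3.5 + 10 + 5 + 1.4 = 41.9.
Posterior ∝ λ^2e^(−12λ) · λ^7e^(−41.9λ) = λ^9e^(−53.9λ), i.e. Gamma(10, 53.9).
Mode = (a−1)/b = 9/53.9 ≈ 0.167.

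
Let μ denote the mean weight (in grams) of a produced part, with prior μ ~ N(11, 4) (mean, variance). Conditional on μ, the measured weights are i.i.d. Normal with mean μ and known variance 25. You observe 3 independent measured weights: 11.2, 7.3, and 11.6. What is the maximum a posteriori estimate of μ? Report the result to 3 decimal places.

n = 3; x̄ = (11.2 + 7.3 + 11.6)/3 = 30.1/3 = 301/30 ≈ 10.0333.
For a Normal prior and Normal likelihood with known variance, the posterior is Normal; its mode equals its mean, the precision-weighted average.
Prior precision 1/σ₀² = 1/4 = 0.25; data precision n/σ² = 3/25 = 0.12.
μ̂ = (0.25·11 + 0.12·(301/30)) / (0.25 + 0.12) = 3.954/0.37 = 1977/185 ≈ 10.686.

μ̂_MAP = 10.686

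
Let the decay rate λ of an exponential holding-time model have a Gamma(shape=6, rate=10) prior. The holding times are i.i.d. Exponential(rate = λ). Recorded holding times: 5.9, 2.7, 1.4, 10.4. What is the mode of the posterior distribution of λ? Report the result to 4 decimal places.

The Exponential(rate=λ) likelihood is ∝ λ^n e^(−λΣtᵢ). Here n = 4 and Σtᵢ = 5.9 + 2.7 + 1.4 + 10.4 = 20.4.
Posterior ∝ λ^5e^(−10λ) · λ^4e^(−20.4λ) = λ^9e^(−30.4λ), i.e. Gamma(10, 30.4).
Mode = (a−1)/b = 9/30.4 ≈ 0.2961.

λ̂_MAP = 0.2961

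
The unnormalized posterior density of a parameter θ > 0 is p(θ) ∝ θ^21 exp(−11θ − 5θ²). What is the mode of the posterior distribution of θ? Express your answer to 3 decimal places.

θ̂_MAP = 1.000

ℓ'(θ) = 21/θ − 11 − 10θ. Setting this to zero and multiplying by θ: 10θ² + 11θ − 21 = 0.
θ = (−11 + √(11² + 4·10·21)) / (2·10) = (−11 + √961) / 20 = (−11 + 31)/20 = 1.
ℓ''(θ) = −21/θ² − 10 < 0, confirming a maximum.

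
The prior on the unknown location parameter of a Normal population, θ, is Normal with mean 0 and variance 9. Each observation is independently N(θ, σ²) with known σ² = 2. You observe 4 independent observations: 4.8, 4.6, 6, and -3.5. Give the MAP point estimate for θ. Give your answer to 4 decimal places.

n = 4; x̄ = (4.8 + 4.6 + 6 + (-3.5))/4 = 11.9/4 = 2.975.
For a Normal prior and Normal likelihood with known variance, the posterior is Normal; its mode equals its mean, the precision-weighted average.
Prior precision 1/σ₀² = 1/9; data precision n/σ² = 4/2 = 2.
θ̂ = ((1/9)·0 + 2·2.975) / (1/9 + 2) = 5.95/(19/9) = 1071/380 ≈ 2.8184.

θ̂_MAP = 2.8184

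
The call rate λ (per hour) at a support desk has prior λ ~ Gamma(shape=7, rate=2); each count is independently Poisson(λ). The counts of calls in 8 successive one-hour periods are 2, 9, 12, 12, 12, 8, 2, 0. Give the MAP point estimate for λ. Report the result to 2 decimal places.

λ̂_MAP = 6.30

Σxᵢ = 2+9+12+12+12+8+2+0 = 57, with n = 8.
Posterior ∝ λ^6e^(−2λ) · λ^57e^(−8λ) = λ^63e^(−10λ), i.e. Gamma(shape=64, rate=10).
The mode of a Gamma(a, b) with a ≥ 1 (shape–rate) is (a−1)/b = 63/10 ≈ 6.30.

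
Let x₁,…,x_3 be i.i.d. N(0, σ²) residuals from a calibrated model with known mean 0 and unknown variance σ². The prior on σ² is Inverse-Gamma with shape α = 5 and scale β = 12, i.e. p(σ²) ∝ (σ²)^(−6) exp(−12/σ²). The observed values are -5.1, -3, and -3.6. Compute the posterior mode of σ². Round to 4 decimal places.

σ̂²_MAP = 4.7980

Sum of squared deviations about the known mean: SS = (-5.1−0)² + (-3−0)² + (-3.6−0)² = 47.97.
The Normal likelihood contributes (σ²)^(−n/2) exp(−SS/(2σ²)), so the posterior is Inverse-Gamma(α + n/2, β + SS/2) = Inverse-Gamma(6.5, 35.985).
The mode of Inverse-Gamma(a, b) is b/(a+1) = 35.985/7.5 ≈ 4.7980.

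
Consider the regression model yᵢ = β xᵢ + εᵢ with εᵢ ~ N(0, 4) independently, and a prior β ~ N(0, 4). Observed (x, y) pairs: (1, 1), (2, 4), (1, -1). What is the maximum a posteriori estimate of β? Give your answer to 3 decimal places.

log p(β | y) = −Σ(yᵢ − βxᵢ)²/(2·4) − β²/(2·4) + const.
Setting the derivative to zero: Σxᵢ(yᵢ − βxᵢ)/4 − β/4 = 0, so β = Σxᵢyᵢ / (Σxᵢ² + σ²/τ²).
Σxᵢyᵢ = 1·1 + 2·4 + 1·(-1) = 8; Σxᵢ² = 6; σ²/τ² = 1.
β̂_MAP = 8 / (6 + 1) = 8/7 ≈ 1.143.

β̂_MAP = 1.143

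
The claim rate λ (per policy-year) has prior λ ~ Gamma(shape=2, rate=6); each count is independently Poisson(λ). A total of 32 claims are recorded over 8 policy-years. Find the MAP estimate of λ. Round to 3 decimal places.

Σxᵢ = 32, n = 8.
Posterior ∝ λe^(−6λ) · λ^32e^(−8λ) = λ^33e^(−14λ), i.e. Gamma(shape=34, rate=14).
The mode of a Gamma(a, b) with a ≥ 1 (shape–rate) is (a−1)/b = 33/14 ≈ 2.357.

λ̂_MAP = 2.357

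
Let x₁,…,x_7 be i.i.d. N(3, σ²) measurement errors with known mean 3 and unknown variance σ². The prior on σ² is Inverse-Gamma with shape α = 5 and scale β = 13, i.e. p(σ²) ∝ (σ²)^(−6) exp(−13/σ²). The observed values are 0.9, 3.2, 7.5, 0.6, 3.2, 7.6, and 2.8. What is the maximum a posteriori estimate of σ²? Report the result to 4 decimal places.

σ̂²_MAP = 4.0895

Sum of squared deviations about the known mean: SS = (0.9−3)² + (3.2−3)² + (7.5−3)² + (0.6−3)² + (3.2−3)² + (7.6−3)² + (2.8−3)² = 51.7.
The Normal likelihood contributes (σ²)^(−n/2) exp(−SS/(2σ²)), so the posterior is Inverse-Gamma(α + n/2, β + SS/2) = Inverse-Gamma(8.5, 38.85).
The mode of Inverse-Gamma(a, b) is b/(a+1) = 38.85/9.5 ≈ 4.0895.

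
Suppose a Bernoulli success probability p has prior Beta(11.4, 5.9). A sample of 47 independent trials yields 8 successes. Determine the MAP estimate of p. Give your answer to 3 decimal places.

p̂_MAP = 0.295

Prior: Beta(11.4, 5.9).
Data: 8 successes in 47 trials. The binomial likelihood contributes p^8(1−p)^39, so the posterior is Beta(11.4+8, 5.9+39) = Beta(19.4, 44.9).
For Beta(a, b) with a, b > 1 the mode is (a−1)/(a+b−2) = 18.4/62.3 ≈ 0.295.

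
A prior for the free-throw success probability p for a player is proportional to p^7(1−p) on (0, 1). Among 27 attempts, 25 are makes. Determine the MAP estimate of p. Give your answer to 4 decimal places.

The prior density ∝ p^7(1−p)^1 is the kernel of Beta(8, 2).
Data: 25 successes in 27 trials. The binomial likelihood contributes p^25(1−p)^2, so the posterior is Beta(8+25, 2+2) = Beta(33, 4).
For Beta(a, b) with a, b > 1 the mode is (a−1)/(a+b−2) = 32/35 ≈ 0.9143.

p̂_MAP = 0.9143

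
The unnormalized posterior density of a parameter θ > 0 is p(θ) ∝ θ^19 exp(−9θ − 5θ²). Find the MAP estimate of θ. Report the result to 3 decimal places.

θ̂_MAP = 1.000

ℓ'(θ) = 19/θ − 9 − 10θ. Setting this to zero and multiplying by θ: 10θ² + 9θ − 19 = 0.
θ = (−9 + √(9² + 4·10·19)) / (2·10) = (−9 + √841) / 20 = (−9 + 29)/20 = 1.
ℓ''(θ) = −19/θ² − 10 < 0, confirming a maximum.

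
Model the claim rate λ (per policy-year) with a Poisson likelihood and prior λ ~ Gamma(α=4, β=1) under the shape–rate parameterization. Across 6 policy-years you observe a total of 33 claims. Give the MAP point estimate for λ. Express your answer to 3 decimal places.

Σxᵢ = 33, n = 6.
Posterior ∝ λ^3e^(−1λ) · λ^33e^(−6λ) = λ^36e^(−7λ), i.e. Gamma(shape=37, rate=7).
The mode of a Gamma(a, b) with a ≥ 1 (shape–rate) is (a−1)/b = 36/7 ≈ 5.143.

λ̂_MAP = 5.143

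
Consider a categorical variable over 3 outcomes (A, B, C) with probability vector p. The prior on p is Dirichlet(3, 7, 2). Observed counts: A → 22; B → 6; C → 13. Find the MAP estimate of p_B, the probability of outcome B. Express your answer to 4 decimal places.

The posterior is Dirichlet(αᵢ + nᵢ) = Dirichlet(25, 13, 15).
For a Dirichlet(a₁,…,a_K) with all aᵢ > 1, the mode has j-th component (aⱼ − 1)/(Σaᵢ − K).
Here Σaᵢ = 53 and K = 3, so p_B = (13 − 1)/(53 − 3) = 12/50 ≈ 0.2400.

MAP estimate of p_B = 0.2400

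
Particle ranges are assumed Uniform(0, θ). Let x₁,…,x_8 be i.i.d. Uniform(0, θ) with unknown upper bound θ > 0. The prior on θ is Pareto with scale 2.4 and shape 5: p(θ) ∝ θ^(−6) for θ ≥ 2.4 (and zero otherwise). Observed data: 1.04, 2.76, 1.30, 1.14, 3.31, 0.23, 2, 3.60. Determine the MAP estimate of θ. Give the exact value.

θ̂_MAP = 3.60

The Uniform(0, θ) likelihood is θ^(−n) for θ ≥ max(xᵢ), zero otherwise. Here max(xᵢ) = 3.60.
Posterior ∝ θ^(−6) · θ^(−8) = θ^(−14) on θ ≥ max(2.4, 3.60) = 3.60.
This density is strictly decreasing in θ, so the posterior mode lies at the lower boundary of the support.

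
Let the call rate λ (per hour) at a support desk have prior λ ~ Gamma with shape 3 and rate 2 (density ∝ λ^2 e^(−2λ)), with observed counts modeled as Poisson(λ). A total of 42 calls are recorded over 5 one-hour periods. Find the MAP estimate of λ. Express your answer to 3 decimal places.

Σxᵢ = 42, n = 5.
Posterior ∝ λ^2e^(−2λ) · λ^42e^(−5λ) = λ^44e^(−7λ), i.e. Gamma(shape=45, rate=7).
The mode of a Gamma(a, b) with a ≥ 1 (shape–rate) is (a−1)/b = 44/7 ≈ 6.286.

λ̂_MAP = 6.286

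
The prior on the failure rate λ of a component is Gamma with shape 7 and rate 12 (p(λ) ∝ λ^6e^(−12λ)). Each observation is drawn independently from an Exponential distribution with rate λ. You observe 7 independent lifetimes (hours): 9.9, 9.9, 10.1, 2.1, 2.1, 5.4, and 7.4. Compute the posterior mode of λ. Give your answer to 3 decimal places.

λ̂_MAP = 0.221

The Exponential(rate=λ) likelihood is ∝ λ^n e^(−λΣtᵢ). Here n = 7 and Σtᵢ = 9.9 + 9.9 + 10.1 + 2.1 + 2.1 + 5.4 + 7.4 = 46.9.
Posterior ∝ λ^6e^(−12λ) · λ^7e^(−46.9λ) = λ^13e^(−58.9λ), i.e. Gamma(14, 58.9).
Mode = (a−1)/b = 13/58.9 ≈ 0.221.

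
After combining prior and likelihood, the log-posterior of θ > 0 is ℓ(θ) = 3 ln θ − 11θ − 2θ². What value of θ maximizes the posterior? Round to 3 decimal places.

θ̂_MAP = 0.250

ℓ'(θ) = 3/θ − 11 − 4θ. Setting this to zero and multiplying by θ: 4θ² + 11θ − 3 = 0.
θ = (−11 + √(11² + 4·4·3)) / (2·4) = (−11 + √169) / 8 = (−11 + 13)/8 = 1/4.
ℓ''(θ) = −3/θ² − 4 < 0, confirming a maximum.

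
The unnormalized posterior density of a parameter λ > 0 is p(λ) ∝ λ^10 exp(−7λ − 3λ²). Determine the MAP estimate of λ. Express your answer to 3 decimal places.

ℓ'(λ) = 10/λ − 7 − 6λ. Setting this to zero and multiplying by λ: 6λ² + 7λ − 10 = 0.
λ = (−7 + √(7² + 4·6·10)) / (2·6) = (−7 + √289) / 12 = (−7 + 17)/12 = 5/6.
ℓ''(λ) = −10/λ² − 6 < 0, confirming a maximum.

λ̂_MAP = 0.833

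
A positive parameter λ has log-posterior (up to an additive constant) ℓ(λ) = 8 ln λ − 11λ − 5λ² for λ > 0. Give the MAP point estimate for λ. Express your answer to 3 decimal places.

ℓ'(λ) = 8/λ − 11 − 10λ. Setting this to zero and multiplying by λ: 10λ² + 11λ − 8 = 0.
λ = (−11 + √(11² + 4·10·8)) / (2·10) = (−11 + √441) / 20 = (−11 + 21)/20 = 1/2.
ℓ''(λ) = −8/λ² − 10 < 0, confirming a maximum.

λ̂_MAP = 0.500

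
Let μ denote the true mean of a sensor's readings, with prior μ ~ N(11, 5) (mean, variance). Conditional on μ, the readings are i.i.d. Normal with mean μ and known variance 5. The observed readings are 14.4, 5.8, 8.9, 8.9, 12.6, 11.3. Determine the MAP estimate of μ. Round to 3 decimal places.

n = 6; x̄ = (14.4 + 5.8 + 8.9 + 8.9 + 12.6 + 11.3)/6 = 61.9/6 = 619/60 ≈ 10.3167.
For a Normal prior and Normal likelihood with known variance, the posterior is Normal; its mode equals its mean, the precision-weighted average.
Prior precision 1/σ₀² = 1/5 = 0.2; data precision n/σ² = 6/5 = 1.2.
μ̂ = (0.2·11 + 1.2·(619/60)) / (0.2 + 1.2) = 14.58/1.4 = 729/70 ≈ 10.414.

μ̂_MAP = 10.414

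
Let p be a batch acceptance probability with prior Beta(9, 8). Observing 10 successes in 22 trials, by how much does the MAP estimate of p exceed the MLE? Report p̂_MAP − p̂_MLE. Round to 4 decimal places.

Posterior is Beta(19, 20); MAP = (19−1)/(39−2) = 18/37 ≈ 0.48649.
MLE ignores the prior: p̂_MLE = k/n = 10/22 ≈ 0.45455.
Difference = 18/37 − 10/22 = 13/407 ≈ 0.0319.

MAP − MLE = 0.0319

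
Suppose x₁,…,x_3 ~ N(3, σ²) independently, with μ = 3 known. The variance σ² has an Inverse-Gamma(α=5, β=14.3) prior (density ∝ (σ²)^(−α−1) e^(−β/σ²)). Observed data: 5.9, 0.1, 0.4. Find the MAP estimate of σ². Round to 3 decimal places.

Sum of squared deviations about the known mean: SS = (5.9−3)² + (0.1−3)² + (0.4−3)² = 23.58.
The Normal likelihood contributes (σ²)^(−n/2) exp(−SS/(2σ²)), so the posterior is Inverse-Gamma(α + n/2, β + SS/2) = Inverse-Gamma(6.5, 26.09).
The mode of Inverse-Gamma(a, b) is b/(a+1) = 26.09/7.5 ≈ 3.479.

σ̂²_MAP = 3.479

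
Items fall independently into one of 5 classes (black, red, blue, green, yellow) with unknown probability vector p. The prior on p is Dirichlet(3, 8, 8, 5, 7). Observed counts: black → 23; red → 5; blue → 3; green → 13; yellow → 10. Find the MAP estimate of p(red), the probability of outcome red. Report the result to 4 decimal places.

MAP estimate of p(red) = 0.1500

The posterior is Dirichlet(αᵢ + nᵢ) = Dirichlet(26, 13, 11, 18, 17).
For a Dirichlet(a₁,…,a_K) with all aᵢ > 1, the mode has j-th component (aⱼ − 1)/(Σaᵢ − K).
Here Σaᵢ = 85 and K = 5, so p(red) = (13 − 1)/(85 − 5) = 12/80 ≈ 0.1500.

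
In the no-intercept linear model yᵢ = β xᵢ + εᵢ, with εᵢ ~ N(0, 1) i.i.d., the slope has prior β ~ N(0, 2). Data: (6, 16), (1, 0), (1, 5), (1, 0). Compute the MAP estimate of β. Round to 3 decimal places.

log p(β | y) = −Σ(yᵢ − βxᵢ)²/(2·1) − β²/(2·2) + const.
Setting the derivative to zero: Σxᵢ(yᵢ − βxᵢ)/1 − β/2 = 0, so β = Σxᵢyᵢ / (Σxᵢ² + σ²/τ²).
Σxᵢyᵢ = 6·16 + 1·0 + 1·5 + 1·0 = 101; Σxᵢ² = 39; σ²/τ² = 0.5.
β̂_MAP = 101 / (39 + 0.5) = 101/39.5 ≈ 2.557.

β̂_MAP = 2.557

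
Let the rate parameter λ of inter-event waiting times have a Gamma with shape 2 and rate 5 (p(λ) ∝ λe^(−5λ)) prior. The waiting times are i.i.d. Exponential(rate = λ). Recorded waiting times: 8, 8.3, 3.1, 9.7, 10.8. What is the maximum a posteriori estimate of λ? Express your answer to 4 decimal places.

λ̂_MAP = 0.1336

The Exponential(rate=λ) likelihood is ∝ λ^n e^(−λΣtᵢ). Here n = 5 and Σtᵢ = 8 + 8.3 + 3.1 + 9.7 + 10.8 = 39.9.
Posterior ∝ λe^(−5λ) · λ^5e^(−39.9λ) = λ^6e^(−44.9λ), i.e. Gamma(7, 44.9).
Mode = (a−1)/b = 6/44.9 ≈ 0.1336.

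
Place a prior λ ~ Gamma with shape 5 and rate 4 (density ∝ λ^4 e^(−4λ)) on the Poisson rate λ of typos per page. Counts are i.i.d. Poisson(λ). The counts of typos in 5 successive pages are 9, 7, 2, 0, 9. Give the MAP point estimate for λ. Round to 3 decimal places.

λ̂_MAP = 3.444

Σxᵢ = 9+7+2+0+9 = 27, with n = 5.
Posterior ∝ λ^4e^(−4λ) · λ^27e^(−5λ) = λ^31e^(−9λ), i.e. Gamma(shape=32, rate=9).
The mode of a Gamma(a, b) with a ≥ 1 (shape–rate) is (a−1)/b = 31/9 ≈ 3.444.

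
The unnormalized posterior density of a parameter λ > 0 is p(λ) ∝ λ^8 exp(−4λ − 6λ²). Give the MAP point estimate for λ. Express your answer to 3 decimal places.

λ̂_MAP = 0.667

ℓ'(λ) = 8/λ − 4 − 12λ. Setting this to zero and multiplying by λ: 12λ² + 4λ − 8 = 0.
λ = (−4 + √(4² + 4·12·8)) / (2·12) = (−4 + √400) / 24 = (−4 + 20)/24 = 2/3.
ℓ''(λ) = −8/λ² − 12 < 0, confirming a maximum.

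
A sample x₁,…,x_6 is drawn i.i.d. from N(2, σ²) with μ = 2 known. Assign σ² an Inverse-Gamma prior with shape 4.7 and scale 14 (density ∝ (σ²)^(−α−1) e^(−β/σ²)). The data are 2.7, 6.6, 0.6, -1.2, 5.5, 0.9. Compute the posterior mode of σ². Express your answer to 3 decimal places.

Sum of squared deviations about the known mean: SS = (2.7−2)² + (6.6−2)² + (0.6−2)² + (-1.2−2)² + (5.5−2)² + (0.9−2)² = 47.31.
The Normal likelihood contributes (σ²)^(−n/2) exp(−SS/(2σ²)), so the posterior is Inverse-Gamma(α + n/2, β + SS/2) = Inverse-Gamma(7.7, 37.655).
The mode of Inverse-Gamma(a, b) is b/(a+1) = 37.655/8.7 ≈ 4.328.

σ̂²_MAP = 4.328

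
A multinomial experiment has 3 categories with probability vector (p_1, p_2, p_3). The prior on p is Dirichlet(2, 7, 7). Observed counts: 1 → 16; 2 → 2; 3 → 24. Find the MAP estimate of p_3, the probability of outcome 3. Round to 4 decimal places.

MAP estimate: 0.5455

The posterior is Dirichlet(αᵢ + nᵢ) = Dirichlet(18, 9, 31).
For a Dirichlet(a₁,…,a_K) with all aᵢ > 1, the mode has j-th component (aⱼ − 1)/(Σaᵢ − K).
Here Σaᵢ = 58 and K = 3, so p_3 = (31 − 1)/(58 − 3) = 30/55 ≈ 0.5455.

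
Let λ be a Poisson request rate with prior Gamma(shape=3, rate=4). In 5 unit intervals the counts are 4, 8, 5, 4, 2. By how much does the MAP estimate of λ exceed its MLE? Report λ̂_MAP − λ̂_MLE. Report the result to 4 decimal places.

Σxᵢ = 23. Posterior is Gamma(26, 9); MAP = (26−1)/9 = 25/9 ≈ 2.77778.
MLE = x̄ = 23/5 ≈ 4.60000.
Difference = 25/9 − 23/5 = -82/45 ≈ -1.8222.

MAP − MLE = -1.8222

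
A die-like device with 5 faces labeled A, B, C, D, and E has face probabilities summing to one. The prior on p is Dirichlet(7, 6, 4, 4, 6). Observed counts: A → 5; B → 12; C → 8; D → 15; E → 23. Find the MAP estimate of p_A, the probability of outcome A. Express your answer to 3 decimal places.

The posterior is Dirichlet(αᵢ + nᵢ) = Dirichlet(12, 18, 12, 19, 29).
For a Dirichlet(a₁,…,a_K) with all aᵢ > 1, the mode has j-th component (aⱼ − 1)/(Σaᵢ − K).
Here Σaᵢ = 90 and K = 5, so p_A = (12 − 1)/(90 − 5) = 11/85 ≈ 0.129.

MAP estimate of p_A = 0.129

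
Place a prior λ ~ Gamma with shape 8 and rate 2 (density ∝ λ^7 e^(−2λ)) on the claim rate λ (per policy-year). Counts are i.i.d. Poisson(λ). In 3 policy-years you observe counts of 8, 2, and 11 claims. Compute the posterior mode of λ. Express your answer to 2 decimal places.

λ̂_MAP = 5.60

Σxᵢ = 8+2+11 = 21, with n = 3.
Posterior ∝ λ^7e^(−2λ) · λ^21e^(−3λ) = λ^28e^(−5λ), i.e. Gamma(shape=29, rate=5).
The mode of a Gamma(a, b) with a ≥ 1 (shape–rate) is (a−1)/b = 28/5 ≈ 5.60.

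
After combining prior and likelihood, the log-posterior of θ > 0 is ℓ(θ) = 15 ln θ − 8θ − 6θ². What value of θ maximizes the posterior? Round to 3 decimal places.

ℓ'(θ) = 15/θ − 8 − 12θ. Setting this to zero and multiplying by θ: 12θ² + 8θ − 15 = 0.
θ = (−8 + √(8² + 4·12·15)) / (2·12) = (−8 + √784) / 24 = (−8 + 28)/24 = 5/6.
ℓ''(θ) = −15/θ² − 12 < 0, confirming a maximum.

θ̂_MAP = 0.833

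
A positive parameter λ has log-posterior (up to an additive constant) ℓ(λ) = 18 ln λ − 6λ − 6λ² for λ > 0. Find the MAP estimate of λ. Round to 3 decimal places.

λ̂_MAP = 1.000

ℓ'(λ) = 18/λ − 6 − 12λ. Setting this to zero and multiplying by λ: 12λ² + 6λ − 18 = 0.
λ = (−6 + √(6² + 4·12·18)) / (2·12) = (−6 + √900) / 24 = (−6 + 30)/24 = 1.
ℓ''(λ) = −18/λ² − 12 < 0, confirming a maximum.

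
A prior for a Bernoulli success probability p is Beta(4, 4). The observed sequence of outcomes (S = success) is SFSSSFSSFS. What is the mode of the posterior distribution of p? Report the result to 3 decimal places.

Prior: Beta(4, 4).
Data: 7 successes in 10 trials (from the sequence). The binomial likelihood contributes p^7(1−p)^3, so the posterior is Beta(4+7, 4+3) = Beta(11, 7).
For Beta(a, b) with a, b > 1 the mode is (a−1)/(a+b−2) = 10/16 ≈ 0.625.

p̂_MAP = 0.625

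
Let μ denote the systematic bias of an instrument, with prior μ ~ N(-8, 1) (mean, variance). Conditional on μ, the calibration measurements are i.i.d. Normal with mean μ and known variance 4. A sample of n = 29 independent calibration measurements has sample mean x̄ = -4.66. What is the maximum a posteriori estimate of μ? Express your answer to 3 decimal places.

n = 29, x̄ = -4.66.
For a Normal prior and Normal likelihood with known variance, the posterior is Normal; its mode equals its mean, the precision-weighted average.
Prior precision 1/σ₀² = 1/1 = 1; data precision n/σ² = 29/4 = 7.25.
μ̂ = (1·(-8) + 7.25·(-4.66)) / (1 + 7.25) = (-41.785)/8.25 = -8357/1650 ≈ -5.065.

μ̂_MAP = -5.065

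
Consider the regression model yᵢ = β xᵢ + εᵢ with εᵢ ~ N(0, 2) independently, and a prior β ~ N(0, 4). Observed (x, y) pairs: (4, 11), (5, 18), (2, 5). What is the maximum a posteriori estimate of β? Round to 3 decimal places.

β̂_MAP = 3.165

log p(β | y) = −Σ(yᵢ − βxᵢ)²/(2·2) − β²/(2·4) + const.
Setting the derivative to zero: Σxᵢ(yᵢ − βxᵢ)/2 − β/4 = 0, so β = Σxᵢyᵢ / (Σxᵢ² + σ²/τ²).
Σxᵢyᵢ = 4·11 + 5·18 + 2·5 = 144; Σxᵢ² = 45; σ²/τ² = 0.5.
β̂_MAP = 144 / (45 + 0.5) = 144/45.5 ≈ 3.165.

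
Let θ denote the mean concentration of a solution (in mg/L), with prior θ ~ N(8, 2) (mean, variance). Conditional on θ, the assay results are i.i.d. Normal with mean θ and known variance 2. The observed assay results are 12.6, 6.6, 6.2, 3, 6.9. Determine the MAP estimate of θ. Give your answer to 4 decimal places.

n = 5; x̄ = (12.6 + 6.6 + 6.2 + 3 + 6.9)/5 = 35.3/5 = 7.06.
For a Normal prior and Normal likelihood with known variance, the posterior is Normal; its mode equals its mean, the precision-weighted average.
Prior precision 1/σ₀² = 1/2 = 0.5; data precision n/σ² = 5/2 = 2.5.
θ̂ = (0.5·8 + 2.5·7.06) / (0.5 + 2.5) = 21.65/3 = 433/60 ≈ 7.2167.

θ̂_MAP = 7.2167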